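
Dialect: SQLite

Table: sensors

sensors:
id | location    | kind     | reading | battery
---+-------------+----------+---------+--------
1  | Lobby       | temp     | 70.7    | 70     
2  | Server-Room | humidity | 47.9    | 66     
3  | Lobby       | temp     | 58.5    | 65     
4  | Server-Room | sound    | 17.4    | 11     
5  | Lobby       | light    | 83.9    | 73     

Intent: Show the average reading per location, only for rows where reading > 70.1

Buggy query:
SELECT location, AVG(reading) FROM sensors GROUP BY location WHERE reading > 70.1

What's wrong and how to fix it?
Bug: WHERE cannot follow GROUP BY

Fix: Move the WHERE clause before GROUP BY

Corrected query:
SELECT location, AVG(reading) FROM sensors WHERE reading > 70.1 GROUP BY location

Result:
location | AVG(reading)
---------+-------------
Lobby    | 77.3        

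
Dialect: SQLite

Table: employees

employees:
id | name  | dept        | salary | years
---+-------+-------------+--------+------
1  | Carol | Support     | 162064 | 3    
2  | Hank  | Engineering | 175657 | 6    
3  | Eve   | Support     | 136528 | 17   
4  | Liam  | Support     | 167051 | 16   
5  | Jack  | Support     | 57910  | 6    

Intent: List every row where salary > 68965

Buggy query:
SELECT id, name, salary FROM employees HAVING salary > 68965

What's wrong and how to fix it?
Bug: HAVING filters the output of aggregation, but this query has no GROUP BY and no aggregate functions, so SQLite rejects it (HAVING clause on a non-aggregate query); the condition here is per row

Fix: Replace HAVING with WHERE since the condition applies to individual rows

Corrected query:
SELECT id, name, salary FROM employees WHERE salary > 68965

Result:
id | name  | salary
---+-------+-------
1  | Carol | 162064
2  | Hank  | 175657
3  | Eve   | 136528
4  | Liam  | 167051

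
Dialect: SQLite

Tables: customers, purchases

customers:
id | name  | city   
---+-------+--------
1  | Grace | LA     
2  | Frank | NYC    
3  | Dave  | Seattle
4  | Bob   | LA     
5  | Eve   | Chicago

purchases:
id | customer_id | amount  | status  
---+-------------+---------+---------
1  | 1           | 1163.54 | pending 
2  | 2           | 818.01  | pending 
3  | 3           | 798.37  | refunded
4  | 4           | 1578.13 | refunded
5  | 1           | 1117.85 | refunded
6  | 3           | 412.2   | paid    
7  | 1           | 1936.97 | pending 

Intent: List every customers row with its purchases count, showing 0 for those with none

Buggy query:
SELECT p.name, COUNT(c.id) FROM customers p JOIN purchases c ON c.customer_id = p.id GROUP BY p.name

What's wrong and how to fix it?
Bug: An inner join excludes parents with zero children

Fix: Use LEFT JOIN so parents without children still appear (COUNT(c.id) gives 0)

Corrected query:
SELECT p.name, COUNT(c.id) FROM customers p LEFT JOIN purchases c ON c.customer_id = p.id GROUP BY p.name

Result:
name  | COUNT(c.id)
------+------------
Bob   | 1          
Dave  | 2          
Eve   | 0          
Frank | 1          
Grace | 3          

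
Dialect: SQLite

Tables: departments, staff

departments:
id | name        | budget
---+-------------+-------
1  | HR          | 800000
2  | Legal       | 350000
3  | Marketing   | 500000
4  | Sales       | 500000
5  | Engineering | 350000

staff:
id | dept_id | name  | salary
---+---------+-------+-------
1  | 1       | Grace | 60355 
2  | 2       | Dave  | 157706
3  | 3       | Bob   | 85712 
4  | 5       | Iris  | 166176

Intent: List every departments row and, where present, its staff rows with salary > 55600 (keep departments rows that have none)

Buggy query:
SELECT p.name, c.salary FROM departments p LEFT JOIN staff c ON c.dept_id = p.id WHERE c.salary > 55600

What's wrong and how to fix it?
Bug: Filtering c.salary in WHERE discards the NULL rows produced by LEFT JOIN, turning it into an inner join

Fix: Put 'c.salary > 55600' in the JOIN's ON clause instead of WHERE

Corrected query:
SELECT p.name, c.salary FROM departments p LEFT JOIN staff c ON c.dept_id = p.id AND c.salary > 55600

Result:
name        | salary
------------+-------
HR          | 60355 
Legal       | 157706
Marketing   | 85712 
Sales       | NULL  
Engineering | 166176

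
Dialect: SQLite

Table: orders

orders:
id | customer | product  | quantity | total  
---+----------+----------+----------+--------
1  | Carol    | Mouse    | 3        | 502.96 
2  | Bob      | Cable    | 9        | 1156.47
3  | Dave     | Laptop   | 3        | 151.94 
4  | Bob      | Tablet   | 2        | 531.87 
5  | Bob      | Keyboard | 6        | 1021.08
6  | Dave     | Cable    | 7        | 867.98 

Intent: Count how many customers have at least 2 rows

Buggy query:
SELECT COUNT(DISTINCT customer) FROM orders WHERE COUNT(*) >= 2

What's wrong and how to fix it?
Bug: COUNT(*) cannot appear in WHERE; the per-group count doesn't exist yet

Fix: Group first with HAVING COUNT(*) >= 2, then COUNT the resulting groups

Corrected query:
SELECT COUNT(*) FROM (SELECT customer FROM orders GROUP BY customer HAVING COUNT(*) >= 2)

Result:
COUNT(*)
--------
2       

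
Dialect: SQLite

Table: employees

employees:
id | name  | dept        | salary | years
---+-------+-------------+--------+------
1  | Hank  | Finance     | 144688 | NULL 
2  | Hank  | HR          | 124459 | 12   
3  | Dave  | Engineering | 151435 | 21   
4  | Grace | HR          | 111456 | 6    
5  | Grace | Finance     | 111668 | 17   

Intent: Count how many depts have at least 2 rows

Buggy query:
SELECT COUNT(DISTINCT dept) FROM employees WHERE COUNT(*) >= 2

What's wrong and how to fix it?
Bug: COUNT(*) cannot appear in WHERE; the per-group count doesn't exist yet

Fix: Use a subquery that GROUPs and filters with HAVING, then count its rows

Corrected query:
SELECT COUNT(*) FROM (SELECT dept FROM employees GROUP BY dept HAVING COUNT(*) >= 2)

Result:
COUNT(*)
--------
2       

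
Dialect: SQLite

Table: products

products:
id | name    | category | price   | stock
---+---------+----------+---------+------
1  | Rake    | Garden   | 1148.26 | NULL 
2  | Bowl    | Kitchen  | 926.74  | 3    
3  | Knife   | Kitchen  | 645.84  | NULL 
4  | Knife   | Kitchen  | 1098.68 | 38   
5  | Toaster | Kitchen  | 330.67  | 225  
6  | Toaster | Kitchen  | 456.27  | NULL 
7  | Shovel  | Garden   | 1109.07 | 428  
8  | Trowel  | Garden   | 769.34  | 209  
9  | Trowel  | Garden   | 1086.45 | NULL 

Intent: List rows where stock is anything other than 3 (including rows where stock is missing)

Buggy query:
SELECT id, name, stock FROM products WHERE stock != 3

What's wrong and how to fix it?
Bug: Inequality against NULL is unknown, not true; rows with NULL are dropped

Fix: Handle NULL separately with IS NULL alongside the inequality

Corrected query:
SELECT id, name, stock FROM products WHERE stock != 3 OR stock IS NULL

Result:
id | name    | stock
---+---------+------
1  | Rake    | NULL 
3  | Knife   | NULL 
4  | Knife   | 38   
5  | Toaster | 225  
6  | Toaster | NULL 
7  | Shovel  | 428  
8  | Trowel  | 209  
9  | Trowel  | NULL 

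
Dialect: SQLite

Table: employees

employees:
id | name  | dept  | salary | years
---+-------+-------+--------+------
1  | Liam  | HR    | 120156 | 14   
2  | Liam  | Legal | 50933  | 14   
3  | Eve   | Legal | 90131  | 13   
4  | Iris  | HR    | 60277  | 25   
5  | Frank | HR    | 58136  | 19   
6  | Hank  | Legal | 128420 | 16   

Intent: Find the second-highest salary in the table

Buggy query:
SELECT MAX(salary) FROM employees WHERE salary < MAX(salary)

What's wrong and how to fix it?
Bug: The inner MAX is an aggregate inside WHERE, which is not allowed

Fix: Compute the overall MAX in a subquery, then take MAX of rows below it

Corrected query:
SELECT MAX(salary) FROM employees WHERE salary < (SELECT MAX(salary) FROM employees)

Result:
MAX(salary)
-----------
120156     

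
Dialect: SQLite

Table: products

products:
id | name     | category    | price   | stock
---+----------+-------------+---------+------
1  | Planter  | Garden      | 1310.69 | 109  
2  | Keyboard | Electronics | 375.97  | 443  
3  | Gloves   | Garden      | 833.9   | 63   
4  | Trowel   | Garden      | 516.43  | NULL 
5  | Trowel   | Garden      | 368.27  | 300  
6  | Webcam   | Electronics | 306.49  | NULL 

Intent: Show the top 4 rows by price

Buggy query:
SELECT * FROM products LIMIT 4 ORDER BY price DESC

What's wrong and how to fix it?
Bug: LIMIT must come after ORDER BY

Fix: Sort with ORDER BY, then apply LIMIT

Corrected query:
SELECT * FROM products ORDER BY price DESC LIMIT 4

Result:
id | name     | category    | price   | stock
---+----------+-------------+---------+------
1  | Planter  | Garden      | 1310.69 | 109  
3  | Gloves   | Garden      | 833.9   | 63   
4  | Trowel   | Garden      | 516.43  | NULL 
2  | Keyboard | Electronics | 375.97  | 443  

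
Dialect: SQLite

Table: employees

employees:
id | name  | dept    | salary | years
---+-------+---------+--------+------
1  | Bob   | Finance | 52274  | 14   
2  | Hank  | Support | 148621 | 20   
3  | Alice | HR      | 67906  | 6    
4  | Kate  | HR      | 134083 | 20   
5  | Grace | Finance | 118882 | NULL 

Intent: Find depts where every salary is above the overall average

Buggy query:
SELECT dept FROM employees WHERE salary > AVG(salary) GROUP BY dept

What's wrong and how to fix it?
Bug: WHERE evaluates per row before aggregation, so AVG() is unavailable

Fix: Compute the overall average in a scalar subquery and compare each group's MIN against it in HAVING

Corrected query:
SELECT dept FROM employees GROUP BY dept HAVING MIN(salary) > (SELECT AVG(salary) FROM employees)

Result:
dept   
-------
Support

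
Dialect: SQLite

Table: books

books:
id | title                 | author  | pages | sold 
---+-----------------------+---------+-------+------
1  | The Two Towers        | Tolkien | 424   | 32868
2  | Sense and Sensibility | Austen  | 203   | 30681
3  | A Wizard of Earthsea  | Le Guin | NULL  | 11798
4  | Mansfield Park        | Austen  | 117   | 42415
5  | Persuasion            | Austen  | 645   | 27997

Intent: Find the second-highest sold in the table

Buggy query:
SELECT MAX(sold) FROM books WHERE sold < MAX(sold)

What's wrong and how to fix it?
Bug: MAX(sold) on the right of the comparison is an aggregate-in-WHERE error

Fix: Put the inner MAX in a scalar subquery

Corrected query:
SELECT MAX(sold) FROM books WHERE sold < (SELECT MAX(sold) FROM books)

Result:
MAX(sold)
---------
32868    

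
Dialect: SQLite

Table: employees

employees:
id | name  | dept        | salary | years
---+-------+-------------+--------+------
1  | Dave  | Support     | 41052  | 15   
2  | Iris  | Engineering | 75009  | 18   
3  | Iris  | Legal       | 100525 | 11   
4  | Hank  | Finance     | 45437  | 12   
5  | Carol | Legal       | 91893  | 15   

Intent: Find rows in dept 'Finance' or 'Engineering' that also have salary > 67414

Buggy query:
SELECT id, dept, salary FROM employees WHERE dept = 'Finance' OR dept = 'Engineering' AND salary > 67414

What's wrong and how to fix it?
Bug: AND binds tighter than OR, so this parses as dept = 'Finance' OR (dept = 'Engineering' AND salary > 67414)

Fix: Group the OR with parentheses (or use IN), then AND the threshold

Corrected query:
SELECT id, dept, salary FROM employees WHERE (dept = 'Finance' OR dept = 'Engineering') AND salary > 67414

Result:
id | dept        | salary
---+-------------+-------
2  | Engineering | 75009 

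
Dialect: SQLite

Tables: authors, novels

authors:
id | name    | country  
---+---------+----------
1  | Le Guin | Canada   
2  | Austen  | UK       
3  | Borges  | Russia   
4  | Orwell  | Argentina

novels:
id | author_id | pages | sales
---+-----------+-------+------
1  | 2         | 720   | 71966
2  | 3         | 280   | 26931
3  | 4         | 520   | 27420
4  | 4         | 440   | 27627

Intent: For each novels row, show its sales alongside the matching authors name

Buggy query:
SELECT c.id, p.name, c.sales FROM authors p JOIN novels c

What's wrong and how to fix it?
Bug: Missing join condition: each novels row is matched to all authors rows instead of just its own

Fix: Add ON c.author_id = p.id to the JOIN

Corrected query:
SELECT c.id, p.name, c.sales FROM authors p JOIN novels c ON c.author_id = p.id

Result:
id | name   | sales
---+--------+------
1  | Austen | 71966
2  | Borges | 26931
3  | Orwell | 27420
4  | Orwell | 27627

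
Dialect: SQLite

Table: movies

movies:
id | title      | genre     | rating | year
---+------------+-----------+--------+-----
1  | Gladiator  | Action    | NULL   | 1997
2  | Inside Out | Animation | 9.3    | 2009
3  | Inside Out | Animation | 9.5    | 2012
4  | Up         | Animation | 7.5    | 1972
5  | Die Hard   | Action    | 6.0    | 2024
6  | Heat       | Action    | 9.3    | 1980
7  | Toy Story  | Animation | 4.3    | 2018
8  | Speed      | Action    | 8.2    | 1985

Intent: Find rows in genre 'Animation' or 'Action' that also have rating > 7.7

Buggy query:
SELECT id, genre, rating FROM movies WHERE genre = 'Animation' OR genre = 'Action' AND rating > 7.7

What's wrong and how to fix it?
Bug: AND binds tighter than OR, so this parses as genre = 'Animation' OR (genre = 'Action' AND rating > 7.7)

Fix: Group the OR with parentheses (or use IN), then AND the threshold

Corrected query:
SELECT id, genre, rating FROM movies WHERE (genre = 'Animation' OR genre = 'Action') AND rating > 7.7

Result:
id | genre     | rating
---+-----------+-------
2  | Animation | 9.3   
3  | Animation | 9.5   
6  | Action    | 9.3   
8  | Action    | 8.2   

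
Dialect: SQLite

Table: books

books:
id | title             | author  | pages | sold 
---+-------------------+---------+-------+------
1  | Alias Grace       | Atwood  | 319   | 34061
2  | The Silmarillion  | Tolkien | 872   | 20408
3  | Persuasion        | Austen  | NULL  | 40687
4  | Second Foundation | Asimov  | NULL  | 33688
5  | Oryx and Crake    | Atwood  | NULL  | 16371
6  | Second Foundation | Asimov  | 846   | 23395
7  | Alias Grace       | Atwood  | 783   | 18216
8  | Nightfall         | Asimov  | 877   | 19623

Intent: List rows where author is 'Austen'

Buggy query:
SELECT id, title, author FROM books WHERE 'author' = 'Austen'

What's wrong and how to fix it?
Bug: 'author' in single quotes is a string literal, not the column; the comparison is literal-vs-literal and never true

Fix: Remove the quotes around the column name (or use double quotes for an identifier)

Corrected query:
SELECT id, title, author FROM books WHERE author = 'Austen'

Result:
id | title      | author
---+------------+-------
3  | Persuasion | Austen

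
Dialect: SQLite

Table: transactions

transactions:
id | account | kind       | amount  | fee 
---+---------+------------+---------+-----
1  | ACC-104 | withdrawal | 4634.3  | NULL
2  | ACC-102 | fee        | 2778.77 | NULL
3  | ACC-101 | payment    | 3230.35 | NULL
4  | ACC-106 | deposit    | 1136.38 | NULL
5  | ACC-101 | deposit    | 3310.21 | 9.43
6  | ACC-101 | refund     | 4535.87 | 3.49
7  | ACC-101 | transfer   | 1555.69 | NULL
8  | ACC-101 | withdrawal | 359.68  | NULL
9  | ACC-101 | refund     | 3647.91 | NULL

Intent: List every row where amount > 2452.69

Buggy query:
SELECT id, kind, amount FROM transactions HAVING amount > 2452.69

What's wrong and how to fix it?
Bug: This is a non-aggregate query (no GROUP BY, no aggregates), so in SQLite the HAVING clause is invalid here; a row-level condition belongs in WHERE

Fix: Replace HAVING with WHERE since the condition applies to individual rows

Corrected query:
SELECT id, kind, amount FROM transactions WHERE amount > 2452.69

Result:
id | kind       | amount 
---+------------+--------
1  | withdrawal | 4634.3 
2  | fee        | 2778.77
3  | payment    | 3230.35
5  | deposit    | 3310.21
6  | refund     | 4535.87
9  | refund     | 3647.91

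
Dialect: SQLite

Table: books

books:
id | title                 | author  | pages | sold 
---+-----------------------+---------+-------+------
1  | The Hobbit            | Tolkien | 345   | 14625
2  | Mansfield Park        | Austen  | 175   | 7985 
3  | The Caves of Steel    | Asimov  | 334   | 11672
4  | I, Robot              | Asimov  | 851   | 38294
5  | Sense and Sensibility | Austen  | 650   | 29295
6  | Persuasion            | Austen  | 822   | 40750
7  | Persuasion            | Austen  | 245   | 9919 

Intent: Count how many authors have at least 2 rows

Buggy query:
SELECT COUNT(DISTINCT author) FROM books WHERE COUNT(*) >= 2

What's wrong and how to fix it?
Bug: WHERE filters individual rows, not groups, so a group-level COUNT is invalid there

Fix: Use a subquery that GROUPs and filters with HAVING, then count its rows

Corrected query:
SELECT COUNT(*) FROM (SELECT author FROM books GROUP BY author HAVING COUNT(*) >= 2)

Result:
COUNT(*)
--------
2       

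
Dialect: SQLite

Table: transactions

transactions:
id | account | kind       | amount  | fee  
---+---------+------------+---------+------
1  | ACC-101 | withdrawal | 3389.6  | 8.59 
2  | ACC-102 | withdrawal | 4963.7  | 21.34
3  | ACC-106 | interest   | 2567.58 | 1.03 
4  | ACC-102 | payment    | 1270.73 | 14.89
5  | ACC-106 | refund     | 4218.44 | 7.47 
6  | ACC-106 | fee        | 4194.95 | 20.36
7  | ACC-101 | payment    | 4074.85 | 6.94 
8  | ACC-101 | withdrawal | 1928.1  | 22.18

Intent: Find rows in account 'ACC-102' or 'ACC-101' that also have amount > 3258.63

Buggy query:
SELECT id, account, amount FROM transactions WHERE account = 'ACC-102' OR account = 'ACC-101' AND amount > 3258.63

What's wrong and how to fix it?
Bug: Without parentheses, AND is evaluated before OR, so the amount filter only applies to the 'ACC-101' branch

Fix: Group the OR with parentheses (or use IN), then AND the threshold

Corrected query:
SELECT id, account, amount FROM transactions WHERE (account = 'ACC-102' OR account = 'ACC-101') AND amount > 3258.63

Result:
id | account | amount 
---+---------+--------
1  | ACC-101 | 3389.6 
2  | ACC-102 | 4963.7 
7  | ACC-101 | 4074.85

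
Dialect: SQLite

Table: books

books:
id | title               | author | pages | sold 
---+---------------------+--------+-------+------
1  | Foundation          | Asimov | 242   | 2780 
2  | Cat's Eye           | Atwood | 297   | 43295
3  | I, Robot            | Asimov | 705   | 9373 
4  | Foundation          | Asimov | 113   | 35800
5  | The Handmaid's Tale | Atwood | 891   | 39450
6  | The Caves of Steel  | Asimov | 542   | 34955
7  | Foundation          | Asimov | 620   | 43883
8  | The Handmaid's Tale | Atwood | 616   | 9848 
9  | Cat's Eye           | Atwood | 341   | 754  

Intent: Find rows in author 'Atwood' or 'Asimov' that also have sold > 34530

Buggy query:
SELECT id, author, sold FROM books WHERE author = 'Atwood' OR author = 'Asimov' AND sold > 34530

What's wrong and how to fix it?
Bug: AND binds tighter than OR, so this parses as author = 'Atwood' OR (author = 'Asimov' AND sold > 34530)

Fix: Group the OR with parentheses (or use IN), then AND the threshold

Corrected query:
SELECT id, author, sold FROM books WHERE (author = 'Atwood' OR author = 'Asimov') AND sold > 34530

Result:
id | author | sold 
---+--------+------
2  | Atwood | 43295
4  | Asimov | 35800
5  | Atwood | 39450
6  | Asimov | 34955
7  | Asimov | 43883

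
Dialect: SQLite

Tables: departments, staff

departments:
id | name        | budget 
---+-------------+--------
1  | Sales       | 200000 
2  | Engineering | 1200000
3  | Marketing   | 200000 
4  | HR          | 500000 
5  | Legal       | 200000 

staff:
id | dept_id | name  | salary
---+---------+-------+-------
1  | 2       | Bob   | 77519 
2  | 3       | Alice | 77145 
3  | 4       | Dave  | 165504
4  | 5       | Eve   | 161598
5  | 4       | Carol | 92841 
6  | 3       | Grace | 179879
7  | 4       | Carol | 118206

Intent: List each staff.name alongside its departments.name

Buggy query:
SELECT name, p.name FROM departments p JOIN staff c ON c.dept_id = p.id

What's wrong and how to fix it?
Bug: Both tables have a 'name' column; the unqualified reference is ambiguous

Fix: Prefix ambiguous columns with the table alias

Corrected query:
SELECT c.name, p.name FROM departments p JOIN staff c ON c.dept_id = p.id

Result:
name  | name       
------+------------
Bob   | Engineering
Alice | Marketing  
Dave  | HR         
Eve   | Legal      
Carol | HR         
Grace | Marketing  
Carol | HR         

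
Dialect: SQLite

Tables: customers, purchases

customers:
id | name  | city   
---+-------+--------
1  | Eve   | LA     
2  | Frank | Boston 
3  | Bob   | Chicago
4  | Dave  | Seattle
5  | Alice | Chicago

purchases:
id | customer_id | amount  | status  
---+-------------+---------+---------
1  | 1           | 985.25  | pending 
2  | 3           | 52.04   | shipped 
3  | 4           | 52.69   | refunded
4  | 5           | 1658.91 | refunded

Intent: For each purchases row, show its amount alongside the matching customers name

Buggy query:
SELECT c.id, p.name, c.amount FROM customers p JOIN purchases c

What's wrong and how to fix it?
Bug: JOIN with no ON clause produces a cartesian product; every purchases row pairs with every customers row

Fix: Specify the join condition linking the foreign key to the parent id

Corrected query:
SELECT c.id, p.name, c.amount FROM customers p JOIN purchases c ON c.customer_id = p.id

Result:
id | name  | amount 
---+-------+--------
1  | Eve   | 985.25 
2  | Bob   | 52.04  
3  | Dave  | 52.69  
4  | Alice | 1658.91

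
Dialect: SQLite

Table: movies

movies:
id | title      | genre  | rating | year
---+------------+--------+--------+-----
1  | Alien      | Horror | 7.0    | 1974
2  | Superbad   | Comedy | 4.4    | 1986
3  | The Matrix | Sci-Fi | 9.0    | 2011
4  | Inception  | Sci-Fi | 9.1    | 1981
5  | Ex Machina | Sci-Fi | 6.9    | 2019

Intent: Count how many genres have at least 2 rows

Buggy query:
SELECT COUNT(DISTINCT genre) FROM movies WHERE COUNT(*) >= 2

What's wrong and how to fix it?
Bug: COUNT(*) cannot appear in WHERE; the per-group count doesn't exist yet

Fix: Group first with HAVING COUNT(*) >= 2, then COUNT the resulting groups

Corrected query:
SELECT COUNT(*) FROM (SELECT genre FROM movies GROUP BY genre HAVING COUNT(*) >= 2)

Result:
COUNT(*)
--------
1       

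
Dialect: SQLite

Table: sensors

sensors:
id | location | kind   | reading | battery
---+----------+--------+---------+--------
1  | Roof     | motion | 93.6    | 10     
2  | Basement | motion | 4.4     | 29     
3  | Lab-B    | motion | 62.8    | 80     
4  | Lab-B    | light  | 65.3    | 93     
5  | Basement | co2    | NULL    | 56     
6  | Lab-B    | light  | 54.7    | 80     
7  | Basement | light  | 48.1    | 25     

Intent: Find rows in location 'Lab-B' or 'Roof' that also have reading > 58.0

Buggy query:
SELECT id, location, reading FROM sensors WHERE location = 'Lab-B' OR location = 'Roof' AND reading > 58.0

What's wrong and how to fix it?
Bug: AND binds tighter than OR, so this parses as location = 'Lab-B' OR (location = 'Roof' AND reading > 58.0)

Fix: Add parentheses around the OR so the AND applies to both alternatives

Corrected query:
SELECT id, location, reading FROM sensors WHERE (location = 'Lab-B' OR location = 'Roof') AND reading > 58.0

Result:
id | location | reading
---+----------+--------
1  | Roof     | 93.6   
3  | Lab-B    | 62.8   
4  | Lab-B    | 65.3   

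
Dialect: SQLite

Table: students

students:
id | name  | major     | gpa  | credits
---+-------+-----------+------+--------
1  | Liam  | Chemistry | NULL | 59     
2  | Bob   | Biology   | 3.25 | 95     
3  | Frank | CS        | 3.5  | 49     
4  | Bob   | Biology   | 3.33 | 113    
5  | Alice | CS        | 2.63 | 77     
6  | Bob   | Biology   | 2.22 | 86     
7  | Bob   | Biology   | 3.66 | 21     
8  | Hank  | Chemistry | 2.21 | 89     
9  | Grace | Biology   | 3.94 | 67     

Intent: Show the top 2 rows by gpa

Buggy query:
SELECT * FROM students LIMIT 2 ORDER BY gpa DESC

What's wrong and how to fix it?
Bug: LIMIT must come after ORDER BY

Fix: Swap the clauses: ORDER BY first, then LIMIT

Corrected query:
SELECT * FROM students ORDER BY gpa DESC LIMIT 2

Result:
id | name  | major   | gpa  | credits
---+-------+---------+------+--------
9  | Grace | Biology | 3.94 | 67     
7  | Bob   | Biology | 3.66 | 21     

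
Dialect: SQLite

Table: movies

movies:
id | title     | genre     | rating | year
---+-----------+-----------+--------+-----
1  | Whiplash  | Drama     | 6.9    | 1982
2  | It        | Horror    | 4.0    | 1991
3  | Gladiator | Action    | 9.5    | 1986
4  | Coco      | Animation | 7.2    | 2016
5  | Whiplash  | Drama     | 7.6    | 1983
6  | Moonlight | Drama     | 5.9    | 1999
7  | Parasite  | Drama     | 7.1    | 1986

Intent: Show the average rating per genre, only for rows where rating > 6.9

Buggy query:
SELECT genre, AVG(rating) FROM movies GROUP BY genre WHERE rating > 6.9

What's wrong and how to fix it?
Bug: Row-level WHERE must come before GROUP BY in the clause order

Fix: Place WHERE between FROM and GROUP BY

Corrected query:
SELECT genre, AVG(rating) FROM movies WHERE rating > 6.9 GROUP BY genre

Result:
genre     | AVG(rating)
----------+------------
Action    | 9.5        
Animation | 7.2        
Drama     | 7.35       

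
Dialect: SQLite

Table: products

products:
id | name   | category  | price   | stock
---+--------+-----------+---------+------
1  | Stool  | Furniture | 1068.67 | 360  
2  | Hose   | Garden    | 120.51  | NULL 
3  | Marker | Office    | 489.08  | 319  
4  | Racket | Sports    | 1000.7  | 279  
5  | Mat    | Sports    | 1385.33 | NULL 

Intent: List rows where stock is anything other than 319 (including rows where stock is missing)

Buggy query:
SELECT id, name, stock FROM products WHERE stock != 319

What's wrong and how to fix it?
Bug: Inequality against NULL is unknown, not true; rows with NULL are dropped

Fix: Add an explicit OR stock IS NULL to include the missing-value rows

Corrected query:
SELECT id, name, stock FROM products WHERE stock != 319 OR stock IS NULL

Result:
id | name   | stock
---+--------+------
1  | Stool  | 360  
2  | Hose   | NULL 
4  | Racket | 279  
5  | Mat    | NULL 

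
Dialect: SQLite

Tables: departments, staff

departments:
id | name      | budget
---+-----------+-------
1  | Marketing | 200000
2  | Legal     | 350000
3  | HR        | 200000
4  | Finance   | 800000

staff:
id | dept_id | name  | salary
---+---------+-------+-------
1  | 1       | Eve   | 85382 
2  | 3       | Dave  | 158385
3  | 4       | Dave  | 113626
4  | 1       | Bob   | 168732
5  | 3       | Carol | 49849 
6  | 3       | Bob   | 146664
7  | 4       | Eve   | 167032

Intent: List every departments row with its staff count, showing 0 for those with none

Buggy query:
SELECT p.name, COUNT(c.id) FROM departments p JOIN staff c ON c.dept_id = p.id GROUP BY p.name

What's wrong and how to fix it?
Bug: INNER JOIN drops departments rows that have no matching staff rows

Fix: Use LEFT JOIN so parents without children still appear (COUNT(c.id) gives 0)

Corrected query:
SELECT p.name, COUNT(c.id) FROM departments p LEFT JOIN staff c ON c.dept_id = p.id GROUP BY p.name

Result:
name      | COUNT(c.id)
----------+------------
Finance   | 2          
HR        | 3          
Legal     | 0          
Marketing | 2          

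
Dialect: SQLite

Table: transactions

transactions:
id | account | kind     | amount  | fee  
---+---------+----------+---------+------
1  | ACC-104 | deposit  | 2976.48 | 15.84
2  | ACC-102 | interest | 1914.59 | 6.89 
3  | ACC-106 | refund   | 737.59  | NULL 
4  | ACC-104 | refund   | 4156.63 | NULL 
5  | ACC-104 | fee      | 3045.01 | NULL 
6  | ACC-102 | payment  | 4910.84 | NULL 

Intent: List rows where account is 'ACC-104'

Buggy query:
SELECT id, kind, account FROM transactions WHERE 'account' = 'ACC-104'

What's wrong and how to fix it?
Bug: 'account' in single quotes is a string literal, not the column; the comparison is literal-vs-literal and never true

Fix: Remove the quotes around the column name (or use double quotes for an identifier)

Corrected query:
SELECT id, kind, account FROM transactions WHERE account = 'ACC-104'

Result:
id | kind    | account
---+---------+--------
1  | deposit | ACC-104
4  | refund  | ACC-104
5  | fee     | ACC-104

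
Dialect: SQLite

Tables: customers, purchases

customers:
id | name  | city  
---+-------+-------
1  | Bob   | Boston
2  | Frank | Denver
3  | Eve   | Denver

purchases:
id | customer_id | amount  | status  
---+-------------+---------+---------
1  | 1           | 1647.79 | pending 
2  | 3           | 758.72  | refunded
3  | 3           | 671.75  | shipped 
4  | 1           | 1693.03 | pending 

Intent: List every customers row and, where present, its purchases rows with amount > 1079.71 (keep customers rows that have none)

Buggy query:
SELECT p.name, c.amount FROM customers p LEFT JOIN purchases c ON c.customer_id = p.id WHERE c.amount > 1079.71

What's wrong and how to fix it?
Bug: Filtering c.amount in WHERE discards the NULL rows produced by LEFT JOIN, turning it into an inner join

Fix: Put 'c.amount > 1079.71' in the JOIN's ON clause instead of WHERE

Corrected query:
SELECT p.name, c.amount FROM customers p LEFT JOIN purchases c ON c.customer_id = p.id AND c.amount > 1079.71

Result:
name  | amount 
------+--------
Bob   | 1647.79
Bob   | 1693.03
Frank | NULL   
Eve   | NULL   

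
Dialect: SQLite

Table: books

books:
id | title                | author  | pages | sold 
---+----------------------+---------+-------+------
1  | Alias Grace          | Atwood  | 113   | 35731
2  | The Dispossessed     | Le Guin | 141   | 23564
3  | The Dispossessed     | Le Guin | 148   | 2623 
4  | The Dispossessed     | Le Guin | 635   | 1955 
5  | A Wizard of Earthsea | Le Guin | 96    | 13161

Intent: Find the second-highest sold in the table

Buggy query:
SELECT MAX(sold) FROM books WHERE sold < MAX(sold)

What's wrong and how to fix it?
Bug: MAX(sold) on the right of the comparison is an aggregate-in-WHERE error

Fix: Compute the overall MAX in a subquery, then take MAX of rows below it

Corrected query:
SELECT MAX(sold) FROM books WHERE sold < (SELECT MAX(sold) FROM books)

Result:
MAX(sold)
---------
23564    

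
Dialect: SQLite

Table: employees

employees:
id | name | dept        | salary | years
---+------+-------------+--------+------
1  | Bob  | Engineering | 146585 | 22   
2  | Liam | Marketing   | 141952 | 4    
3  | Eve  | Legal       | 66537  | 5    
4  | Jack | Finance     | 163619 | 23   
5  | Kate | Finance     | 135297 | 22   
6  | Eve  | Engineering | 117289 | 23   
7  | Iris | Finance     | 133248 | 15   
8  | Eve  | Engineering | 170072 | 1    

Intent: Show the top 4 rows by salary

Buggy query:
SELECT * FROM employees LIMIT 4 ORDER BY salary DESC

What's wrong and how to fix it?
Bug: LIMIT must come after ORDER BY

Fix: Swap the clauses: ORDER BY first, then LIMIT

Corrected query:
SELECT * FROM employees ORDER BY salary DESC LIMIT 4

Result:
id | name | dept        | salary | years
---+------+-------------+--------+------
8  | Eve  | Engineering | 170072 | 1    
4  | Jack | Finance     | 163619 | 23   
1  | Bob  | Engineering | 146585 | 22   
2  | Liam | Marketing   | 141952 | 4    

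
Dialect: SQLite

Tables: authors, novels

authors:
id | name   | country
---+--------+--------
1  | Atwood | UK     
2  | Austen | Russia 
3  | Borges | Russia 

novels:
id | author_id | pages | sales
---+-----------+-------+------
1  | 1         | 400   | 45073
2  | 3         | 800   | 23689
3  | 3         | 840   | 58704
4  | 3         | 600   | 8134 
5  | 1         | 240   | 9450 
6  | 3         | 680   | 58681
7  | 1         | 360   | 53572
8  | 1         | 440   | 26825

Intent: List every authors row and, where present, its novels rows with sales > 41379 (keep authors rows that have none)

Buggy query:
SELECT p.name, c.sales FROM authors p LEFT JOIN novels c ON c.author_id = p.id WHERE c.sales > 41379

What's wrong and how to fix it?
Bug: A WHERE condition on the right-hand table after LEFT JOIN drops unmatched parents

Fix: Put 'c.sales > 41379' in the JOIN's ON clause instead of WHERE

Corrected query:
SELECT p.name, c.sales FROM authors p LEFT JOIN novels c ON c.author_id = p.id AND c.sales > 41379

Result:
name   | sales
-------+------
Atwood | 45073
Atwood | 53572
Austen | NULL 
Borges | 58681
Borges | 58704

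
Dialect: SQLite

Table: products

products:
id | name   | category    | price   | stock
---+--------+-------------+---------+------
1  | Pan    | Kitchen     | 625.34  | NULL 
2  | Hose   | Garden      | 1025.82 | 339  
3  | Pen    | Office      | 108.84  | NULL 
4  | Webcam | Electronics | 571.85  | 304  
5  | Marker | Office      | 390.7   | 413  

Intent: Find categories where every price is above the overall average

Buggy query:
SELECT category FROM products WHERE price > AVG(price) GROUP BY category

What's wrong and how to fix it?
Bug: AVG() is an aggregate; it can't sit directly in WHERE

Fix: Use a subquery for AVG and a HAVING MIN(...) filter so the condition holds for every row in the group

Corrected query:
SELECT category FROM products GROUP BY category HAVING MIN(price) > (SELECT AVG(price) FROM products)

Result:
category   
-----------
Electronics
Garden     
Kitchen    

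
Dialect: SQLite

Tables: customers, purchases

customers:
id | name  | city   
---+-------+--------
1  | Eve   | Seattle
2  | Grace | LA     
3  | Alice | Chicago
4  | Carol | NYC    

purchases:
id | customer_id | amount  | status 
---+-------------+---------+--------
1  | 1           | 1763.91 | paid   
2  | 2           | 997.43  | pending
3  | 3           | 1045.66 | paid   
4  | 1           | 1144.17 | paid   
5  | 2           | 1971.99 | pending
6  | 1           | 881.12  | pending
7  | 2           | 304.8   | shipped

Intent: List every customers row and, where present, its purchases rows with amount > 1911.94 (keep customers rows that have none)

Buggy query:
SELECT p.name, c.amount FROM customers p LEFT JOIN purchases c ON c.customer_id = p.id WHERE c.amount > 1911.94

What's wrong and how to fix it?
Bug: A WHERE condition on the right-hand table after LEFT JOIN drops unmatched parents

Fix: Move the right-table condition into the ON clause so unmatched parents are kept

Corrected query:
SELECT p.name, c.amount FROM customers p LEFT JOIN purchases c ON c.customer_id = p.id AND c.amount > 1911.94

Result:
name  | amount 
------+--------
Eve   | NULL   
Grace | 1971.99
Alice | NULL   
Carol | NULL   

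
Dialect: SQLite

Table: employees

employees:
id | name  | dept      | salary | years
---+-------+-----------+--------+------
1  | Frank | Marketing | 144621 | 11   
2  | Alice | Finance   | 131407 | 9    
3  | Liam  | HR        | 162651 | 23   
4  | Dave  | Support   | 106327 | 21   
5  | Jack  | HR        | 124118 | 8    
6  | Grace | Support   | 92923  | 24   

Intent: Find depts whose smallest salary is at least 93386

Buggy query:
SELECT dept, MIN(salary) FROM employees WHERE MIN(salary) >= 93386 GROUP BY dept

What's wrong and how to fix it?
Bug: MIN() in WHERE is a misuse of aggregate

Fix: Use HAVING for the per-group MIN condition

Corrected query:
SELECT dept, MIN(salary) FROM employees GROUP BY dept HAVING MIN(salary) >= 93386

Result:
dept      | MIN(salary)
----------+------------
Finance   | 131407     
HR        | 124118     
Marketing | 144621     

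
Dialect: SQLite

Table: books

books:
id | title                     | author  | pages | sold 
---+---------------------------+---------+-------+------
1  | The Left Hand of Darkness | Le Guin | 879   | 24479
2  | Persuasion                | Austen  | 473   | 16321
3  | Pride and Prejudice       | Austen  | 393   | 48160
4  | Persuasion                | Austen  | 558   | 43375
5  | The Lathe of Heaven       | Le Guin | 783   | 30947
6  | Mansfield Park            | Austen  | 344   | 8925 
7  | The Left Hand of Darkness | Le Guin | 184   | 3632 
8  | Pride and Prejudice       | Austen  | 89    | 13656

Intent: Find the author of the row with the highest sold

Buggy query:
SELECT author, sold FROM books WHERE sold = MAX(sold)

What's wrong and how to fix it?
Bug: WHERE is evaluated per row; an aggregate over the whole table isn't defined there

Fix: Wrap MAX in a scalar subquery so WHERE compares against a single value

Corrected query:
SELECT author, sold FROM books WHERE sold = (SELECT MAX(sold) FROM books)

Result:
author | sold 
-------+------
Austen | 48160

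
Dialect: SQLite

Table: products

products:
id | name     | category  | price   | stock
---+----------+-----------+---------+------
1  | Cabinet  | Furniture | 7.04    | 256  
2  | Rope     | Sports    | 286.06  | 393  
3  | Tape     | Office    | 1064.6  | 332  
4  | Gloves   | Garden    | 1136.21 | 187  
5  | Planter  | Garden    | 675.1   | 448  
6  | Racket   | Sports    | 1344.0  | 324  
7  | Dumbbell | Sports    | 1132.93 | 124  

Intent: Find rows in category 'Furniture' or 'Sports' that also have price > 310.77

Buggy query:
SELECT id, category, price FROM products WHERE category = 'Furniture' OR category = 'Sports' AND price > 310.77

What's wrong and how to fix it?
Bug: Without parentheses, AND is evaluated before OR, so the price filter only applies to the 'Sports' branch

Fix: Group the OR with parentheses (or use IN), then AND the threshold

Corrected query:
SELECT id, category, price FROM products WHERE (category = 'Furniture' OR category = 'Sports') AND price > 310.77

Result:
id | category | price  
---+----------+--------
6  | Sports   | 1344   
7  | Sports   | 1132.93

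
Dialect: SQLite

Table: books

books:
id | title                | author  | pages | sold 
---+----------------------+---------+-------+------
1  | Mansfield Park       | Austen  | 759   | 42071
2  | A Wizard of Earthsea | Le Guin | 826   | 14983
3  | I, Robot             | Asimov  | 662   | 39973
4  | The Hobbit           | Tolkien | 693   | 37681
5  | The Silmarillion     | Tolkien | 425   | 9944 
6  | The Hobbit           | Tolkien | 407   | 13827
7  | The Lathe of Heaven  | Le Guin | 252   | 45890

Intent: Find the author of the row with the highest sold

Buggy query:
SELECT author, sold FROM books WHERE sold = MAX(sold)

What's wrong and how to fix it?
Bug: WHERE is evaluated per row; an aggregate over the whole table isn't defined there

Fix: Use a subquery: WHERE sold = (SELECT MAX(sold) FROM books)

Corrected query:
SELECT author, sold FROM books WHERE sold = (SELECT MAX(sold) FROM books)

Result:
author  | sold 
--------+------
Le Guin | 45890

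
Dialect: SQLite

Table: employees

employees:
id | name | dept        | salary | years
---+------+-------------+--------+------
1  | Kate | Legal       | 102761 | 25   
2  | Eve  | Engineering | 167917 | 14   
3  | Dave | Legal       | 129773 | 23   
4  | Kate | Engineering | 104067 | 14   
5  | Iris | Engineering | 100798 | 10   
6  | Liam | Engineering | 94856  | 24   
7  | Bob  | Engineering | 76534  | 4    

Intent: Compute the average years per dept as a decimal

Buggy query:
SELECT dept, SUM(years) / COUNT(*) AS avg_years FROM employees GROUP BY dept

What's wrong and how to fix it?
Bug: SUM(years) and COUNT(*) are both integers; the division truncates the fractional part

Fix: Multiply by 1.0 (or CAST to REAL) to force floating-point division

Corrected query:
SELECT dept, SUM(years) * 1.0 / COUNT(*) AS avg_years FROM employees GROUP BY dept

Result:
dept        | avg_years
------------+----------
Engineering | 13.2     
Legal       | 24       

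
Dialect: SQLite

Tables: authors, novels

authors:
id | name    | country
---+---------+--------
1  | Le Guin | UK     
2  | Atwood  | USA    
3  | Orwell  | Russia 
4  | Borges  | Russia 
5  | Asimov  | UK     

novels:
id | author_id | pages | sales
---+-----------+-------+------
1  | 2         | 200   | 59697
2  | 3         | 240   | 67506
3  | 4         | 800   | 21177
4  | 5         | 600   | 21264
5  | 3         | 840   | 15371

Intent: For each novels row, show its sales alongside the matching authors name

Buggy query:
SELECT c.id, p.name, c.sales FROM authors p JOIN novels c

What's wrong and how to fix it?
Bug: JOIN with no ON clause produces a cartesian product; every novels row pairs with every authors row

Fix: Add ON c.author_id = p.id to the JOIN

Corrected query:
SELECT c.id, p.name, c.sales FROM authors p JOIN novels c ON c.author_id = p.id

Result:
id | name   | sales
---+--------+------
1  | Atwood | 59697
2  | Orwell | 67506
3  | Borges | 21177
4  | Asimov | 21264
5  | Orwell | 15371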